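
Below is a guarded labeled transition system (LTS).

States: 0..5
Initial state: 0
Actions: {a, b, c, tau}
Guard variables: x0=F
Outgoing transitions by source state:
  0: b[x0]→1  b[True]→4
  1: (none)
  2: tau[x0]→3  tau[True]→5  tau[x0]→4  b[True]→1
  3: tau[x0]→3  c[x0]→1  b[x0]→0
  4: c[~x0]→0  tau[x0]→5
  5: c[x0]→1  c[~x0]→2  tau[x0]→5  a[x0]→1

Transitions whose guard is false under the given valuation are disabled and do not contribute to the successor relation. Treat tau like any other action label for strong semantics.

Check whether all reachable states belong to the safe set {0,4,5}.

Answer: INVARIANT HOLDS

Analysis:
Allowed set {0,4,5}
Reach set: {0,4}
  0: ok
  4: ok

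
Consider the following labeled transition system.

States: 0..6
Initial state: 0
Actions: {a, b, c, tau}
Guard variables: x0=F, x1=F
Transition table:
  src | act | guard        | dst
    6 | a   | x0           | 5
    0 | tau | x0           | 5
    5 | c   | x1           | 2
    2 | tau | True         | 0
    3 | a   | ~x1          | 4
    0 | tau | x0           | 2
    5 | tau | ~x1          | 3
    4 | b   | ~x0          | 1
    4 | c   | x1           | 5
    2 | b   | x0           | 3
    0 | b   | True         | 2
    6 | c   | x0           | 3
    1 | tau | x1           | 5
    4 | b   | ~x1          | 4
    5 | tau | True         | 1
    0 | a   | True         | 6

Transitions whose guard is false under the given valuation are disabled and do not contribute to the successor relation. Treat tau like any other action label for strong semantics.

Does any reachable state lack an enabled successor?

Reachable = {0,2,6}
  0: a→6  b→2  [2 exit(s)]
  2: tau→0  [1 exit(s)]
  6: ∅  [no exit]
trace reaching 6: a

Answer: DEADLOCK at state 6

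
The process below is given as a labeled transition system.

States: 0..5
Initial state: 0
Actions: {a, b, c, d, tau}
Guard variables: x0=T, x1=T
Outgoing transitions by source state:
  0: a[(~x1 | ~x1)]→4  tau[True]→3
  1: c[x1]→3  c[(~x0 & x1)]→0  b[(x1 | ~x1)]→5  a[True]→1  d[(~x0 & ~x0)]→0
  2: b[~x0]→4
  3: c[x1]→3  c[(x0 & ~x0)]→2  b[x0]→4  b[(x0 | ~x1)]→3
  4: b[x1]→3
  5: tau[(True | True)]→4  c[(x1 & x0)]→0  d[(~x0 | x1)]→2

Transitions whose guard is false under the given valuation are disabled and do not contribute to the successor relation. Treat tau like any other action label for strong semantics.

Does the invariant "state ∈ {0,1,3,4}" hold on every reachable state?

Allowed set {0,1,3,4}
Reachable = {0,3,4}
  0: ok
  3: ok
  4: ok

Answer: INVARIANT HOLDS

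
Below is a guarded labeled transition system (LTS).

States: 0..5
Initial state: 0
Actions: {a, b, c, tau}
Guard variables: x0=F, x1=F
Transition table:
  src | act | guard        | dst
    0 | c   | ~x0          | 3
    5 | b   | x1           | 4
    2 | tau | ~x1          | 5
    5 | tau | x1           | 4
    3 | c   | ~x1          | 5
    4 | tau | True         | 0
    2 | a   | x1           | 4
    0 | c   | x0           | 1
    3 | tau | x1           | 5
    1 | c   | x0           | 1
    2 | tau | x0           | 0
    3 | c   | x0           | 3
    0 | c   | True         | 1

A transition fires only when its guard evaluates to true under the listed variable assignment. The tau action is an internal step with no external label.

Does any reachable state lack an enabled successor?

R = {0,1,3,5}
  0: c→1  c→3  [2 exit(s)]
  1: ∅  [deadlock]
  3: c→5  [1 exit(s)]
  5: ∅  [deadlock]
witness 1: c

Answer: DEADLOCK at state 1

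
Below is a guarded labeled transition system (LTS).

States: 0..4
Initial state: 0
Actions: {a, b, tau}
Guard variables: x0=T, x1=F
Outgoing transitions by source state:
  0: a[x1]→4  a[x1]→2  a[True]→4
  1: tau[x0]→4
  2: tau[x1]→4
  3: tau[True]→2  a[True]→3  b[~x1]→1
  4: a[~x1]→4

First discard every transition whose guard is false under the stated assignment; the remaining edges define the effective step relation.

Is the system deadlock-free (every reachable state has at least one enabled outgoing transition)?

R = {0,4}
  0: a→4  [deg 1]
  4: a→4  [deg 1]

Answer: DEADLOCK-FREE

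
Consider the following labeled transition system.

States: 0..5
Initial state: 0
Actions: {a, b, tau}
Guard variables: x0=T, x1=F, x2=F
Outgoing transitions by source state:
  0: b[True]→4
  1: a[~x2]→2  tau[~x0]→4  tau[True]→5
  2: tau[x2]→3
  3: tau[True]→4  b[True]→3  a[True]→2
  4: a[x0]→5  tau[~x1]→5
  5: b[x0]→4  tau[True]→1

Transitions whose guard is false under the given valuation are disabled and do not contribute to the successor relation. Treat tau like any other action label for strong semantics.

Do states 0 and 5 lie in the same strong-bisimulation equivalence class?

Answer: NOT BISIMILAR

Working:
Refine partition for ~:
  π0 = {{0,1,2,3,4,5}}
  π1 = {{0},{1,4},{2},{3},{5}}
  π2 = {{0},{1},{2},{3},{4},{5}}
stable after 3 split(s): 6 block(s)
[0]={0}  [5]={5}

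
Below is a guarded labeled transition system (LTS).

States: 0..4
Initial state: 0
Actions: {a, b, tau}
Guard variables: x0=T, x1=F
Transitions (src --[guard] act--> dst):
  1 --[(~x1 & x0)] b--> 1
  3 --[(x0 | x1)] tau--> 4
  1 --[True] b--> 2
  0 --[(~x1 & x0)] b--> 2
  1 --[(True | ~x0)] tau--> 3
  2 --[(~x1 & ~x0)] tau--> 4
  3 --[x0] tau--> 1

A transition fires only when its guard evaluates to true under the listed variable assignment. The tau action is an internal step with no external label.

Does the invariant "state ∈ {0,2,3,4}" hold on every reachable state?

Inv-set: {0,2,3,4}
Reach set: {0,2}
  0: ok
  2: ok

Answer: INVARIANT HOLDS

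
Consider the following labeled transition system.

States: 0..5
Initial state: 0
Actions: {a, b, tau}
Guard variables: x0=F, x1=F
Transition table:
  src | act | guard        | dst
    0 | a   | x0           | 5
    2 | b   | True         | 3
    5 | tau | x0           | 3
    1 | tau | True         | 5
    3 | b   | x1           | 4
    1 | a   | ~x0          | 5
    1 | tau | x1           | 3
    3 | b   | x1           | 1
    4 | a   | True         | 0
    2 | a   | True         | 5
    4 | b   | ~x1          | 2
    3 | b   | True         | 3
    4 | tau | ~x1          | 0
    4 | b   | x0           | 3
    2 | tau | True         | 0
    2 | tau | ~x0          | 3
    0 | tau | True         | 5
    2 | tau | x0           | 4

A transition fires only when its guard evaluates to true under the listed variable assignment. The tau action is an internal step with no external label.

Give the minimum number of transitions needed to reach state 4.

Answer: UNREACHABLE

Trace:
BFS to 4:
  depth 0: {0}
  depth 1: {5}
4 never appears.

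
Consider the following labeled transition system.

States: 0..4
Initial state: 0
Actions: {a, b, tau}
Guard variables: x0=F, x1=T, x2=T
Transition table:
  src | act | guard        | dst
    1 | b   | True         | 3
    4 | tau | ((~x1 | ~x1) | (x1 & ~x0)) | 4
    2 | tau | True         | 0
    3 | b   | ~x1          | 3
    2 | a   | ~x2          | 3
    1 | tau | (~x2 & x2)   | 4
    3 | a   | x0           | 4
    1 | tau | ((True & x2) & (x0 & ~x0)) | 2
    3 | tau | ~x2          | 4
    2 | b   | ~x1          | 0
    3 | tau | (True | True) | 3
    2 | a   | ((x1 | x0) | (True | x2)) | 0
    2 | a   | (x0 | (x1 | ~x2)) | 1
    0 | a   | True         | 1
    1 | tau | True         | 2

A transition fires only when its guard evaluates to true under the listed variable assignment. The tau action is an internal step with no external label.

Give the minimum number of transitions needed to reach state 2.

Answer: 2

Trace:
Breadth-first toward 2:
  L0 = {0}
  L1 = {1}
  L2 = {2,3}
2 enters at depth 2; path a·tau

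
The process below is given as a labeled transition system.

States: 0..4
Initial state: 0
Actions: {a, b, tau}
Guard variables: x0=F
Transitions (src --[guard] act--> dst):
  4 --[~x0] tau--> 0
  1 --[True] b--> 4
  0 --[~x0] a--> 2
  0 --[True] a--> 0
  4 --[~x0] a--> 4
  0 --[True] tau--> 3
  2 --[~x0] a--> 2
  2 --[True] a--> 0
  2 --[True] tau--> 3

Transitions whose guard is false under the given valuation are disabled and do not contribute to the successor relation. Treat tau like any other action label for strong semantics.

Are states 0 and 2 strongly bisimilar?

Answer: BISIMILAR

Working:
Bisimulation quotient by refinement:
  round 0: {{0,1,2,3,4}}
  round 1: {{0,2,4},{1},{3}}
  round 2: {{0,2},{1},{3},{4}}
4 equivalence class(es) (converged in 3)
class of 0: {0,2}; class of 2: {0,2}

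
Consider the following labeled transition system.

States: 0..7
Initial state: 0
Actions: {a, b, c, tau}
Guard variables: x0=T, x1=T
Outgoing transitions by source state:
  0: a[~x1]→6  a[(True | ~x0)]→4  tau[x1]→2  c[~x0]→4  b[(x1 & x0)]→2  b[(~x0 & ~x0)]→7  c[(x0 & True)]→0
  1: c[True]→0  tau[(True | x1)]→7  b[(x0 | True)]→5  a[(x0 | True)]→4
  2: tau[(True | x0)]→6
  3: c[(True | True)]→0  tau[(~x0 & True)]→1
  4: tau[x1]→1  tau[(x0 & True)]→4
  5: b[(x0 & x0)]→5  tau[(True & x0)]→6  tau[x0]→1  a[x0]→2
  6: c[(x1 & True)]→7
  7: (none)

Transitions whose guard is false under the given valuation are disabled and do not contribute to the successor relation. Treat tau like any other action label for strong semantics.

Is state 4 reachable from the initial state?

After dropping false guards: 17 live edges.
Layer 0: {0}
Layer 1: {2,4}  total {0,2,4}
Layer 2: {1,6}  total {0,1,2,4,6}
Layer 3: {5,7}  total {0,1,2,4,5,6,7}
Reachable = {0,1,2,4,5,6,7}
trace reaching 4: a

Answer: REACHABLE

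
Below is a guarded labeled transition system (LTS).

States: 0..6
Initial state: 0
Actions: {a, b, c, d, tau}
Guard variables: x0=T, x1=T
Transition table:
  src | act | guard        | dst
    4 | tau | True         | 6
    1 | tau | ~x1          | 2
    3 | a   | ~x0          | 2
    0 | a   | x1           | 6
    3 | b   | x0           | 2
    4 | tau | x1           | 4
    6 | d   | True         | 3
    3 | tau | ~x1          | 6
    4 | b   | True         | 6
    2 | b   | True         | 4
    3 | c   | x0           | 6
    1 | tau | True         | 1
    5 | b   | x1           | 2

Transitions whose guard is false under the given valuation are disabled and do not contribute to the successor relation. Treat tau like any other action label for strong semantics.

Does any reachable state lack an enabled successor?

Answer: DEADLOCK-FREE

Analysis:
Reach set: {0,2,3,4,6}
  0: a→6  [deg 1]
  2: b→4  [deg 1]
  3: b→2  c→6  [deg 2]
  4: b→6  tau→4  tau→6  [deg 3]
  6: d→3  [deg 1]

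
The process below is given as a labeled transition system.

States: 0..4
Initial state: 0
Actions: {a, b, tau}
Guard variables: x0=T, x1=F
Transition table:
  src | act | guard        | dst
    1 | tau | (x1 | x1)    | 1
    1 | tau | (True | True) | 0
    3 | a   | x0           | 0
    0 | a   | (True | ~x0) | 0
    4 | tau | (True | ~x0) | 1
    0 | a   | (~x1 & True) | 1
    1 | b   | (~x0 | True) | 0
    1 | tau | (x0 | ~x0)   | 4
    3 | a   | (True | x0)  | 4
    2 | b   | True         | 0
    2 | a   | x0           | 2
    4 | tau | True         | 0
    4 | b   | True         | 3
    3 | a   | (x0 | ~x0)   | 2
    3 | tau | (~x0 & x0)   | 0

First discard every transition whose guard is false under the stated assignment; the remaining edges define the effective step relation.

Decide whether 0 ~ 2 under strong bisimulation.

Answer: NOT BISIMILAR

Analysis:
Refine partition for ~:
  P[0] = {{0,1,2,3,4}}
  P[1] = {{0,3},{1,4},{2}}
  P[2] = {{0},{1,4},{2},{3}}
  P[3] = {{0},{1},{2},{3},{4}}
5 equivalence class(es) (converged in 4)
[0]={0}  [2]={2}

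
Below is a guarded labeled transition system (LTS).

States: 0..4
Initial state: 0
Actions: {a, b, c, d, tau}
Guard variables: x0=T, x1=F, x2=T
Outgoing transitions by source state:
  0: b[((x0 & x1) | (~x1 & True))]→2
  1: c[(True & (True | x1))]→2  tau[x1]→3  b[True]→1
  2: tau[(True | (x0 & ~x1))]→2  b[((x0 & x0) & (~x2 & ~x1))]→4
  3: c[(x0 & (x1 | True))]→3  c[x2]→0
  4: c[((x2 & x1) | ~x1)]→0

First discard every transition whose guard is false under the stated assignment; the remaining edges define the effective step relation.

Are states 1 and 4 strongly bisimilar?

Answer: NOT BISIMILAR

Trace:
Refine partition for ~:
  round 0: {{0,1,2,3,4}}
  round 1: {{0},{1},{2},{3,4}}
  round 2: {{0},{1},{2},{3},{4}}
Fixed point at round 3; 5 class(es).
class of 1: {1}; class of 4: {4}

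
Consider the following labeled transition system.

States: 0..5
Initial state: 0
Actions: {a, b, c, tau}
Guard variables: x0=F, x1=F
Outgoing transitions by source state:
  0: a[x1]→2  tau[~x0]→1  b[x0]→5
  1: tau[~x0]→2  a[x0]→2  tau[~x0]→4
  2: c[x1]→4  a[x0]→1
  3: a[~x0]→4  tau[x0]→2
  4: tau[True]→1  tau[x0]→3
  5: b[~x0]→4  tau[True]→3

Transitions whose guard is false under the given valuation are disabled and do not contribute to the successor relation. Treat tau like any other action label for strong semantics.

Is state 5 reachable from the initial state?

7 transition(s) survive guard evaluation.
L0 = {0}
L1 = {1}  cumulative {0,1}
L2 = {2,4}  cumulative {0,1,2,4}
R = {0,1,2,4}

Answer: UNREACHABLE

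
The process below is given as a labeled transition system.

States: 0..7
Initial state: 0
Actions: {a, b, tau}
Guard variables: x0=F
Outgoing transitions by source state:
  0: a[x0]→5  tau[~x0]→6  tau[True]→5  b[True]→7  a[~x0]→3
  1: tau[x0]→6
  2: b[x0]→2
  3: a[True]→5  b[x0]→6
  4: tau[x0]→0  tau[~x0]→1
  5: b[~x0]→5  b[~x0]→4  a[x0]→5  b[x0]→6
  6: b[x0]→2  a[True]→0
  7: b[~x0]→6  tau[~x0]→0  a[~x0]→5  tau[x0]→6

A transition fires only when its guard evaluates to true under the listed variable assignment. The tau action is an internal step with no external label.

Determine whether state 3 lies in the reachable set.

Answer: REACHABLE

Working:
After dropping false guards: 12 live edges.
depth 0: {0}
depth 1: {3,5,6,7}  now seen {0,3,5,6,7}
depth 2: {4}  now seen {0,3,4,5,6,7}
depth 3: {1}  now seen {0,1,3,4,5,6,7}
Reach set: {0,1,3,4,5,6,7}
trace reaching 3: a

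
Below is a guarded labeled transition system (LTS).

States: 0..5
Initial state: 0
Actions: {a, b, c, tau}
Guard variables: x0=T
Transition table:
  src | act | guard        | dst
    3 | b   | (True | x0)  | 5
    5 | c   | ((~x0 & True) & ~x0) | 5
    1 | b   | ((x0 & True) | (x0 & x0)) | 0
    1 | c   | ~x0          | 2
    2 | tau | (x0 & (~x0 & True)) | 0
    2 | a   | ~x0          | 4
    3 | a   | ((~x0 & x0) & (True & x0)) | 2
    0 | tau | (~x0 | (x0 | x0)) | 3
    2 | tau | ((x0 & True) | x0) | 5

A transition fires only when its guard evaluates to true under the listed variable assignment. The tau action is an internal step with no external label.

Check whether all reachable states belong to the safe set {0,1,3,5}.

Allowed set {0,1,3,5}
R = {0,3,5}
  0: safe
  3: safe
  5: safe

Answer: INVARIANT HOLDS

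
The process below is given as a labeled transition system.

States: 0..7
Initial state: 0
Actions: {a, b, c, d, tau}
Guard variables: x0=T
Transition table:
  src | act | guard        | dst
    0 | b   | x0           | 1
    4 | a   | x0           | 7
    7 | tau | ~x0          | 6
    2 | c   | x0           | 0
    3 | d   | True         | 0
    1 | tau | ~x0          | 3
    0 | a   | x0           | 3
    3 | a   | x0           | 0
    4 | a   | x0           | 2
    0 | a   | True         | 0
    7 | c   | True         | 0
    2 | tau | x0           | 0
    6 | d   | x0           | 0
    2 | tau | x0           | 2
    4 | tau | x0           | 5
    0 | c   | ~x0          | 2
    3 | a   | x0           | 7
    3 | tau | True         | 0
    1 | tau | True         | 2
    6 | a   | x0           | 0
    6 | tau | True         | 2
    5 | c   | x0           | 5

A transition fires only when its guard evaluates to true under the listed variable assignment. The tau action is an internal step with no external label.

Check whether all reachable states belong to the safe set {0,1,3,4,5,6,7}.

Inv-set: {0,1,3,4,5,6,7}
Reach set: {0,1,2,3,7}
  0: ok
  1: ok
  2: outside
  3: ok
  7: ok
witness against invariant: b·tau → 2

Answer: INVARIANT VIOLATED at state 2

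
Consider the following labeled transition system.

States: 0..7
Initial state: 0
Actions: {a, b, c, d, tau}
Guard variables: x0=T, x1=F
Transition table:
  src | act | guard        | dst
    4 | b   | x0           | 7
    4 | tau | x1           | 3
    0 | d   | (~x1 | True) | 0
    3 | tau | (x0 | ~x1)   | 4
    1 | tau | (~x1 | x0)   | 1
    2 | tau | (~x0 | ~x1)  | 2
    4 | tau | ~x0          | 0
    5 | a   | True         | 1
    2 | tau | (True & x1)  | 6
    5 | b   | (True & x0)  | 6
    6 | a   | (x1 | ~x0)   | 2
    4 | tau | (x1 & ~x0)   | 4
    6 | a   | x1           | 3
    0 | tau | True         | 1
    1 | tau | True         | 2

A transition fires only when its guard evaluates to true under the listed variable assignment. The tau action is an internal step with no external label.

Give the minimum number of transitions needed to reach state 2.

Layered search for 2:
  L0 = {0}
  L1 = {1}
  L2 = {2}
depth(2)=2, e.g. tau·tau

Answer: 2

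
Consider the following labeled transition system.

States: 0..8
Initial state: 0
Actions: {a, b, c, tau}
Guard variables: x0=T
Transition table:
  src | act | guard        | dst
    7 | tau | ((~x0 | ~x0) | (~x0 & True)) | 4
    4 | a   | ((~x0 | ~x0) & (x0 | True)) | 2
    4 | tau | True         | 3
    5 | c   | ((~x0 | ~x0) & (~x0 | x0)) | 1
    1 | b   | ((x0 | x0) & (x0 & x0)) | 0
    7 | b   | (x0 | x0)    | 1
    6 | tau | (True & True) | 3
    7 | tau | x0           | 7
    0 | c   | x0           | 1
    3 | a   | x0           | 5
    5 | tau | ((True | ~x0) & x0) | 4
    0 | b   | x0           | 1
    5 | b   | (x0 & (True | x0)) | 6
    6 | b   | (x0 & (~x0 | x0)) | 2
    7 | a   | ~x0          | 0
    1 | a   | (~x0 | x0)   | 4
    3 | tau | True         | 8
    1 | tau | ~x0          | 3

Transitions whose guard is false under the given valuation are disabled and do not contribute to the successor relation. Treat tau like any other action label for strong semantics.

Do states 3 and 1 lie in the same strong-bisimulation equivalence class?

Answer: NOT BISIMILAR

Trace:
Bisimulation quotient by refinement:
  round 0: {{0,1,2,3,4,5,6,7,8}}
  round 1: {{0},{1},{2,8},{3},{4},{5,6,7}}
  round 2: {{0},{1},{2,8},{3},{4},{5},{6},{7}}
8 equivalence class(es) (converged in 3)
[3]={3}  [1]={1}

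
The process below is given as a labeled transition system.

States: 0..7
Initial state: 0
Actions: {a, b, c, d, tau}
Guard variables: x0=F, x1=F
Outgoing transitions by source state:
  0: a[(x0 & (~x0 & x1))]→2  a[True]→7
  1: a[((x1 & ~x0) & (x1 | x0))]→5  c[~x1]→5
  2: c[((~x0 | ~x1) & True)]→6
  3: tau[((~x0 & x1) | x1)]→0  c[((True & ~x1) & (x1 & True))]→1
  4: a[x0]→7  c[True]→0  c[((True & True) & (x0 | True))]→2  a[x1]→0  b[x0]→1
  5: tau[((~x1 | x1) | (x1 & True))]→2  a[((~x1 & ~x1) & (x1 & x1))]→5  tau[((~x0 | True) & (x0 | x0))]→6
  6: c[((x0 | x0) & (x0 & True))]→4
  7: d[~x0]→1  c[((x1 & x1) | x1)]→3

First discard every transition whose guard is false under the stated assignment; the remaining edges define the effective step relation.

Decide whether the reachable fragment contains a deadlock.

R = {0,1,2,5,6,7}
  0: a→7  [1 out]
  1: c→5  [1 out]
  2: c→6  [1 out]
  5: tau→2  [1 out]
  6: ∅  [deadlock]
  7: d→1  [1 out]
Path to 6: a·d·c·tau·c

Answer: DEADLOCK at state 6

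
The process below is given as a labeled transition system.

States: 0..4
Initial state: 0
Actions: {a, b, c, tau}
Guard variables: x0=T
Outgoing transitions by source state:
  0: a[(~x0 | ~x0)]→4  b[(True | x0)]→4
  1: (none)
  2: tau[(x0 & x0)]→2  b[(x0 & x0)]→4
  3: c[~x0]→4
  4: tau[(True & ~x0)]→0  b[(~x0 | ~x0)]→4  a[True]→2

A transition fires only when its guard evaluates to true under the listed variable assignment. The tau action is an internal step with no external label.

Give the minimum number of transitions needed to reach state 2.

Breadth-first toward 2:
  L0 = {0}
  L1 = {4}
  L2 = {2}
depth(2)=2, e.g. b·a

Answer: 2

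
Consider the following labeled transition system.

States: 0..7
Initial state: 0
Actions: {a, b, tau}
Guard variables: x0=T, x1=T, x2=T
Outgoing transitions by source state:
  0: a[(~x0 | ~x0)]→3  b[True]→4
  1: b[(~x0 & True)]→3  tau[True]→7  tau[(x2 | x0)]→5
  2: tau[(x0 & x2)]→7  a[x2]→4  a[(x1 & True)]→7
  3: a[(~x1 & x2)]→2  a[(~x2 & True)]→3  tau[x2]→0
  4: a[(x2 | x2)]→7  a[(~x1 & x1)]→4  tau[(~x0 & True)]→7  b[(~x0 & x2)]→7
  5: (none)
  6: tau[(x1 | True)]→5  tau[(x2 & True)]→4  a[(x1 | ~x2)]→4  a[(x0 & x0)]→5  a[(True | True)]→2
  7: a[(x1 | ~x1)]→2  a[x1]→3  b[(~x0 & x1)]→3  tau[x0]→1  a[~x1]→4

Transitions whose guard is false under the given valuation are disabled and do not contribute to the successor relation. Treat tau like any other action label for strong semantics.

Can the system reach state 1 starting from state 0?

Guard filter leaves 16 enabled edge(s).
L0 = {0}
L1 = {4}  cumulative {0,4}
L2 = {7}  cumulative {0,4,7}
L3 = {1,2,3}  cumulative {0,1,2,3,4,7}
L4 = {5}  cumulative {0,1,2,3,4,5,7}
Reach set: {0,1,2,3,4,5,7}
Path to 1: b·a·tau

Answer: REACHABLE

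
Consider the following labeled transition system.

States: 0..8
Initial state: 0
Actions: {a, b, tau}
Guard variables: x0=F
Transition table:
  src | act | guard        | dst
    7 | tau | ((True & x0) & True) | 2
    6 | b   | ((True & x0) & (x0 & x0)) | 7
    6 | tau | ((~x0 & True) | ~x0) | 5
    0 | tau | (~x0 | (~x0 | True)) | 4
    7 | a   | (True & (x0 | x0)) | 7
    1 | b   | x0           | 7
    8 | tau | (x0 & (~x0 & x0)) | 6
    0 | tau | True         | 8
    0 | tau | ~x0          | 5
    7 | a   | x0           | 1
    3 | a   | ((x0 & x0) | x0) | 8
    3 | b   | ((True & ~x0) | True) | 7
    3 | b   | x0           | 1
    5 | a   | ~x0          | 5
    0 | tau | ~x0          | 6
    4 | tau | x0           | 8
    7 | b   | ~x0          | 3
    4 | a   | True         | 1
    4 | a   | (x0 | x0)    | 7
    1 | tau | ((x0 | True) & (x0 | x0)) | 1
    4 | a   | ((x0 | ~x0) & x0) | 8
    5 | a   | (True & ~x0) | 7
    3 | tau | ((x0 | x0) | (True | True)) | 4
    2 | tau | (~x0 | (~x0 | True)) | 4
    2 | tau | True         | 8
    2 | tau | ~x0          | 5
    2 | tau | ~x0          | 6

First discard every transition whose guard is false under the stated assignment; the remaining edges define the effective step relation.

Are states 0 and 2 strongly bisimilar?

Answer: BISIMILAR

Trace:
Bisimulation quotient by refinement:
  round 0: {{0,1,2,3,4,5,6,7,8}}
  round 1: {{0,2,6},{1,8},{3},{4,5},{7}}
  round 2: {{0,2},{1,8},{3},{4},{5},{6},{7}}
7 equivalence class(es) (converged in 3)
0∈{0,2}, 2∈{0,2}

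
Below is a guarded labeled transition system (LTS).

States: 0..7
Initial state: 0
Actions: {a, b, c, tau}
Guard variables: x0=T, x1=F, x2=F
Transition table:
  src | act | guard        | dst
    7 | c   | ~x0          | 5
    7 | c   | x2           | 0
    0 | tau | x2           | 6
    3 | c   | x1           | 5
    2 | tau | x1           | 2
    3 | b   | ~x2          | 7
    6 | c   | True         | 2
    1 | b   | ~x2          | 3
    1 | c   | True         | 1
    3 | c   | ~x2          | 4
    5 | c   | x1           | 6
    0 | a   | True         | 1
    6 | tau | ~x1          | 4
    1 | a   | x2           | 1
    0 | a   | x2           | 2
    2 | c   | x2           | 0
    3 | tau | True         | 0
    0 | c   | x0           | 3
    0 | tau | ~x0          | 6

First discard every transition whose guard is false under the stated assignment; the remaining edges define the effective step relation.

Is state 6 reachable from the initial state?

Guard filter leaves 9 enabled edge(s).
L0 = {0}
L1 = {1,3}  now seen {0,1,3}
L2 = {4,7}  now seen {0,1,3,4,7}
R = {0,1,3,4,7}

Answer: UNREACHABLE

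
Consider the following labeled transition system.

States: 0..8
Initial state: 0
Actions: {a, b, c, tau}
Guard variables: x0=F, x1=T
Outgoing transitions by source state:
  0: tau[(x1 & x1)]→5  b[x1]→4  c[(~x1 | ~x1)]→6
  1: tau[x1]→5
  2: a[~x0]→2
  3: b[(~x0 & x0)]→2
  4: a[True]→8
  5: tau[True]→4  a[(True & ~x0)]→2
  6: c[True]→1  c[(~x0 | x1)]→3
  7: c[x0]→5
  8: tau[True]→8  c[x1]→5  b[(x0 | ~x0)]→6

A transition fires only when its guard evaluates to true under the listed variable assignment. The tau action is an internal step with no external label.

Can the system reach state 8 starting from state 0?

Guard filter leaves 12 enabled edge(s).
depth 0: {0}
depth 1: {4,5}  cumulative {0,4,5}
depth 2: {2,8}  cumulative {0,2,4,5,8}
depth 3: {6}  cumulative {0,2,4,5,6,8}
depth 4: {1,3}  cumulative {0,1,2,3,4,5,6,8}
R = {0,1,2,3,4,5,6,8}
trace reaching 8: b·a

Answer: REACHABLE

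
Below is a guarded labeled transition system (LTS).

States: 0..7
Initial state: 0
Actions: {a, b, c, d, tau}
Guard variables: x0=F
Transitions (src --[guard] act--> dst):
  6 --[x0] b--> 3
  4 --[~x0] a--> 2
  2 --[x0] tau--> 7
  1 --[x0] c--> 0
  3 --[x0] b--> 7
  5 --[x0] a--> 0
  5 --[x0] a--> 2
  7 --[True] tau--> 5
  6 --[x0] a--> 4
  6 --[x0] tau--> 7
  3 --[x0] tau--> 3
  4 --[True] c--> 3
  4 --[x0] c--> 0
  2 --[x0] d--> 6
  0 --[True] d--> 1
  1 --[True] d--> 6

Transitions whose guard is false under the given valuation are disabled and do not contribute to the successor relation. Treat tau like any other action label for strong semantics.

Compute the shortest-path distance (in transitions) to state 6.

Answer: 2

Analysis:
BFS to 6:
  Layer 0: {0}
  Layer 1: {1}
  Layer 2: {6}
depth(6)=2, e.g. d·d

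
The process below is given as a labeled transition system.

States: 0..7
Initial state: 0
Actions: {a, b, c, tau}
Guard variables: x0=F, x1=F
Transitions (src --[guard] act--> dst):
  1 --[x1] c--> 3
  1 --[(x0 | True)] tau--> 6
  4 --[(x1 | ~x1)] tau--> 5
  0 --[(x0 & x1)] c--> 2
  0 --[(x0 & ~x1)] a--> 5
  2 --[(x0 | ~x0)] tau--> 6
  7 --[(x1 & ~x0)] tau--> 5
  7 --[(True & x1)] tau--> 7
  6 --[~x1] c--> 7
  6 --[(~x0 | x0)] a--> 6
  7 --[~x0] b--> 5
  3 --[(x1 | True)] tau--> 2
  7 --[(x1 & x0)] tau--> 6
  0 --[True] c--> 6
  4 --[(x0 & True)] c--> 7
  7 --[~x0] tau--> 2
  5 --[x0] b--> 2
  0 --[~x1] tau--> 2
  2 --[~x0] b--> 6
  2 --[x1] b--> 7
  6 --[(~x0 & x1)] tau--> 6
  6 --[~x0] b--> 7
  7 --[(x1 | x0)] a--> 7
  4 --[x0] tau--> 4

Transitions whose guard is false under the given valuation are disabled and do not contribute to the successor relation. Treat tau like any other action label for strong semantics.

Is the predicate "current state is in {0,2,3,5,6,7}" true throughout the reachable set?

Inv-set: {0,2,3,5,6,7}
Reachable = {0,2,5,6,7}
  0: ok
  2: ok
  5: ok
  6: ok
  7: ok

Answer: INVARIANT HOLDS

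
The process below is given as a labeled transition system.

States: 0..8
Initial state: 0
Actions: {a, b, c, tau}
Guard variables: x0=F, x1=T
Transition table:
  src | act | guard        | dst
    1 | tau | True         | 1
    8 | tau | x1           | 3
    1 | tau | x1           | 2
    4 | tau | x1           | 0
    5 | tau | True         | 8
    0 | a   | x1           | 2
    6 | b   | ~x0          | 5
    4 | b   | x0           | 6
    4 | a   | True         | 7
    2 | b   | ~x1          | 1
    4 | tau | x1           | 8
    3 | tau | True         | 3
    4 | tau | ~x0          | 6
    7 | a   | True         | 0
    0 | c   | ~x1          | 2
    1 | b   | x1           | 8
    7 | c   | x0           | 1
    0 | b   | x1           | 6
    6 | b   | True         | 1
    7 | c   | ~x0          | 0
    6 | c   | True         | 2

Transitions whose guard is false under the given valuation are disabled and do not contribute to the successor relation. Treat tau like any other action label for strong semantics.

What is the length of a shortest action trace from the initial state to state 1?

Answer: 2

Trace:
BFS to 1:
  Layer 0: {0}
  Layer 1: {2,6}
  Layer 2: {1,5}
1 enters at depth 2; path b·b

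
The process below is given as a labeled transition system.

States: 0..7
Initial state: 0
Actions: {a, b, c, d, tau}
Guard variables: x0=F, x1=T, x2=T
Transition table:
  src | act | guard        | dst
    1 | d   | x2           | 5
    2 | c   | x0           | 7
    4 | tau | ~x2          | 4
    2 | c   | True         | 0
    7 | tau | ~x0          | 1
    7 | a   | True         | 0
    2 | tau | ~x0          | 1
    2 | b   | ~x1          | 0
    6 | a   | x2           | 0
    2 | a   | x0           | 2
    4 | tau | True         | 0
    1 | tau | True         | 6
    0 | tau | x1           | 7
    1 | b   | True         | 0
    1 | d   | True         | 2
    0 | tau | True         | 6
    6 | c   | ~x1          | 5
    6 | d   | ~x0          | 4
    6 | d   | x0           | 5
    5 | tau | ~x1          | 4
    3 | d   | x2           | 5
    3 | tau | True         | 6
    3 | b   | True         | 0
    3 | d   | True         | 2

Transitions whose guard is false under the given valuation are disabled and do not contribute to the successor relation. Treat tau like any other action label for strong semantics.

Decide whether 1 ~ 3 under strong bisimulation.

Bisimulation quotient by refinement:
  round 0: {{0,1,2,3,4,5,6,7}}
  round 1: {{0,4},{1,3},{2},{5},{6},{7}}
  round 2: {{0},{1,3},{2},{4},{5},{6},{7}}
Fixed point at round 3; 7 class(es).
[1]={1,3}  [3]={1,3}

Answer: BISIMILAR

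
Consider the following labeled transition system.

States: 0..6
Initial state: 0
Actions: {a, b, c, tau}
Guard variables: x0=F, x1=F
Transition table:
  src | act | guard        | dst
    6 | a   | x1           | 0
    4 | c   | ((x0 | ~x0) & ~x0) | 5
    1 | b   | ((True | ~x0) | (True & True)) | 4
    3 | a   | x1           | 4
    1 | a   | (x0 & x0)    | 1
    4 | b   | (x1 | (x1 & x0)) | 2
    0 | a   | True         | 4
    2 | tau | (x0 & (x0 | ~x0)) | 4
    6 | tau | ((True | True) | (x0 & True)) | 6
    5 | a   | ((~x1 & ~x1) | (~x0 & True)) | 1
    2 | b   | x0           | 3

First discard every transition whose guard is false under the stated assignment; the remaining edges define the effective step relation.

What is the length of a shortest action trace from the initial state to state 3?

Answer: UNREACHABLE

Analysis:
Breadth-first toward 3:
  depth 0: {0}
  depth 1: {4}
  depth 2: {5}
  depth 3: {1}
3 never appears.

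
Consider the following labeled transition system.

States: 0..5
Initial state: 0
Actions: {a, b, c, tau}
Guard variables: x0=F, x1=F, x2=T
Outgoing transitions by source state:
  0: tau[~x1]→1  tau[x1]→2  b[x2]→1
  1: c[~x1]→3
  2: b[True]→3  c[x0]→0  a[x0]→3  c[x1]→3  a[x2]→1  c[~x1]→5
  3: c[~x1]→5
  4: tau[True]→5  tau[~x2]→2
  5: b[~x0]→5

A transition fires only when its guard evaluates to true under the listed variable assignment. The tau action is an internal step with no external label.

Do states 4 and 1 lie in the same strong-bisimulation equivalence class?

Refine partition for ~:
  P[0] = {{0,1,2,3,4,5}}
  P[1] = {{0},{1,3},{2},{4},{5}}
  P[2] = {{0},{1},{2},{3},{4},{5}}
6 equivalence class(es) (converged in 3)
4∈{4}, 1∈{1}

Answer: NOT BISIMILAR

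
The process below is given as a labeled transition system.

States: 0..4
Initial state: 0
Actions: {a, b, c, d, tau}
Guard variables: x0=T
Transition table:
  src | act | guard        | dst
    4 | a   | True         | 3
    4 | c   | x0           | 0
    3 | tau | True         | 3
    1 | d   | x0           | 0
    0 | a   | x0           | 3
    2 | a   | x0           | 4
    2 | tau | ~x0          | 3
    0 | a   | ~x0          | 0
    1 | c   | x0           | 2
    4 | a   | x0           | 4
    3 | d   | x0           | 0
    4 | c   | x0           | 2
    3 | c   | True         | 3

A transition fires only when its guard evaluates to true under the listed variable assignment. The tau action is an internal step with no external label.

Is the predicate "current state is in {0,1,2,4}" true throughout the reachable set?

Safe = {0,1,2,4}
Reachable = {0,3}
  0: ✓
  3: VIOLATES
witness against invariant: a → 3

Answer: INVARIANT VIOLATED at state 3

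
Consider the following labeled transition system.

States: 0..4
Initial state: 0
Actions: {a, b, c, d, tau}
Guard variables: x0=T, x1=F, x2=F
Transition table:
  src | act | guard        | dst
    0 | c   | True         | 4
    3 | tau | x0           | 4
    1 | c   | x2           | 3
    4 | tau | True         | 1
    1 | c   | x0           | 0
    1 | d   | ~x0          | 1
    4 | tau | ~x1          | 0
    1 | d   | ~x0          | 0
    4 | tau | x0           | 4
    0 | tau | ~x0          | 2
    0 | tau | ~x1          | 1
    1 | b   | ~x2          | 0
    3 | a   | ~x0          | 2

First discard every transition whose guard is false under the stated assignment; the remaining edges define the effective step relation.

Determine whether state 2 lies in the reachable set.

Answer: UNREACHABLE

Trace:
Guard filter leaves 8 enabled edge(s).
Layer 0: {0}
Layer 1: {1,4}  now seen {0,1,4}
Reach set: {0,1,4}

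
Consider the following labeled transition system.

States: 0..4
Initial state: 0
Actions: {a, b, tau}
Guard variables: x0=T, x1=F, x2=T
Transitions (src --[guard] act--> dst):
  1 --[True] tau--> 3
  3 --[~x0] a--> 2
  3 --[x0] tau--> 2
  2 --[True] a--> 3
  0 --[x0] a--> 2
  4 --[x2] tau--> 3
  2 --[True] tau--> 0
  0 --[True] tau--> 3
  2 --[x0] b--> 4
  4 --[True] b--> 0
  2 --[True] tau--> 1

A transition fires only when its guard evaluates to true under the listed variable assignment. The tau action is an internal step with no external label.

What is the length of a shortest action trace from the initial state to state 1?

Answer: 2

Working:
Breadth-first toward 1:
  depth 0: {0}
  depth 1: {2,3}
  depth 2: {1,4}
first hit 1 at d=2 via a·tau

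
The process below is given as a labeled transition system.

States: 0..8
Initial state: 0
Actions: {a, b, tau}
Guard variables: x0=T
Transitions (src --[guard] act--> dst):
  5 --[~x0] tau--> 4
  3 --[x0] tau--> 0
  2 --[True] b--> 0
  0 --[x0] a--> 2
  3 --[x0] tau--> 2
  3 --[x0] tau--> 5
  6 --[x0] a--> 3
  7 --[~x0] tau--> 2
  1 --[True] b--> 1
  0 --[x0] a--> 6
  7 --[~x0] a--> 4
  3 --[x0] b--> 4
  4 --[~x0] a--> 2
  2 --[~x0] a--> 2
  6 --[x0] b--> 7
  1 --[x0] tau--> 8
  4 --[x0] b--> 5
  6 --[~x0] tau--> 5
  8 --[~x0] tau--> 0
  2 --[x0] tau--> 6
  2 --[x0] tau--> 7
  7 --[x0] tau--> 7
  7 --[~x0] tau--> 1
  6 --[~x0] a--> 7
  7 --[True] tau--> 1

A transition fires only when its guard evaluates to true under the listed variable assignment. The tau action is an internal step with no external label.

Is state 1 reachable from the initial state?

Guard filter leaves 16 enabled edge(s).
L0 = {0}
L1 = {2,6}  total {0,2,6}
L2 = {3,7}  total {0,2,3,6,7}
L3 = {1,4,5}  total {0,1,2,3,4,5,6,7}
L4 = {8}  total {0,1,2,3,4,5,6,7,8}
Reach set: {0,1,2,3,4,5,6,7,8}
witness 1: a·tau·tau

Answer: REACHABLE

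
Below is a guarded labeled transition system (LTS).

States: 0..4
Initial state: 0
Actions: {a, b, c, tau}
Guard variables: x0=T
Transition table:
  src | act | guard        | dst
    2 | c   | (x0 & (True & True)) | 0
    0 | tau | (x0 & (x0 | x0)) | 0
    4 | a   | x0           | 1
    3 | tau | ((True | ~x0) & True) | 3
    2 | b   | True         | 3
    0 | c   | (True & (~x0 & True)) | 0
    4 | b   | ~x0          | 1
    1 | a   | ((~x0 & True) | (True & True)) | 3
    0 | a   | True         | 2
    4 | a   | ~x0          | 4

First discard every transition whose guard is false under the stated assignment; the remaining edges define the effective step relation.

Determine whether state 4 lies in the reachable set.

Answer: UNREACHABLE

Analysis:
Guard filter leaves 7 enabled edge(s).
Layer 0: {0}
Layer 1: {2}  total {0,2}
Layer 2: {3}  total {0,2,3}
Reachable = {0,2,3}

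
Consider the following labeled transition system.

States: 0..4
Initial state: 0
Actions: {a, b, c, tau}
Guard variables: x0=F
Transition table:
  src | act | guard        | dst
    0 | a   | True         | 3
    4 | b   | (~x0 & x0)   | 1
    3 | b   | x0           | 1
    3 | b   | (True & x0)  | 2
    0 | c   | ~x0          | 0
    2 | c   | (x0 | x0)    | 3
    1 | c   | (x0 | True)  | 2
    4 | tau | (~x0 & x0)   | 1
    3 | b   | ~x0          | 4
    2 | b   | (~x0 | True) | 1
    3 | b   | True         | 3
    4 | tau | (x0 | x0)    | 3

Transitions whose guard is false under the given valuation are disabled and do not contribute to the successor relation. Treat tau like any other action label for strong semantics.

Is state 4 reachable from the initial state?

6 transition(s) survive guard evaluation.
Layer 0: {0}
Layer 1: {3}  total {0,3}
Layer 2: {4}  total {0,3,4}
Reachable = {0,3,4}
Path to 4: a·b

Answer: REACHABLE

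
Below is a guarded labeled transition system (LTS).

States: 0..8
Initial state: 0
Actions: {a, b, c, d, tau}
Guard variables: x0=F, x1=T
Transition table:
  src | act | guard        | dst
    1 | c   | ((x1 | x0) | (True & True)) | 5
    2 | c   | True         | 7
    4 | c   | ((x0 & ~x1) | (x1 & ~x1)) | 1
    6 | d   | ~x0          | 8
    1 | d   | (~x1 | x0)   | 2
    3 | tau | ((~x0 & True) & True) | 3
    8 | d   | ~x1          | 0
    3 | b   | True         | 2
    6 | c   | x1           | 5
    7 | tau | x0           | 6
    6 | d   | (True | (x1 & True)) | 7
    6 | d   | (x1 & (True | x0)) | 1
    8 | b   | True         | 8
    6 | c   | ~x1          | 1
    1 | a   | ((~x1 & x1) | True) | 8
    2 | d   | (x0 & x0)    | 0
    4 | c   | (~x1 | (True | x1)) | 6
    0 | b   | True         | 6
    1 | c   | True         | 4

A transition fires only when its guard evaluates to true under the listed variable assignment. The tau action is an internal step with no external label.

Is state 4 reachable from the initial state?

Answer: REACHABLE

Working:
After dropping false guards: 13 live edges.
Layer 0: {0}
Layer 1: {6}  total {0,6}
Layer 2: {1,5,7,8}  total {0,1,5,6,7,8}
Layer 3: {4}  total {0,1,4,5,6,7,8}
Reach set: {0,1,4,5,6,7,8}
witness 4: b·d·c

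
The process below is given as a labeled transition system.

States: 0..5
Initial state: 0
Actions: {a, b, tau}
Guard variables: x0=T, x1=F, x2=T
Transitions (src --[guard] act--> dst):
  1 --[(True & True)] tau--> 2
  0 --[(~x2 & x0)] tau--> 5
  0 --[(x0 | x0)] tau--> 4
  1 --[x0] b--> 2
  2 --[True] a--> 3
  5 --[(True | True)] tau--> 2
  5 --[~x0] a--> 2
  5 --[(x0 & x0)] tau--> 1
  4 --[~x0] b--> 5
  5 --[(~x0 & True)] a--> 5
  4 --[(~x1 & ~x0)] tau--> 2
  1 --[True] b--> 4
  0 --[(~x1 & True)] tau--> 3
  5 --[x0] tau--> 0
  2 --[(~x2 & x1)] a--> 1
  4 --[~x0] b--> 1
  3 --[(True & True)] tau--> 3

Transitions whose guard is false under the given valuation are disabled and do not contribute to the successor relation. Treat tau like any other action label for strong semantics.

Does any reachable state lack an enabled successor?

Answer: DEADLOCK at state 4

Working:
Reach set: {0,3,4}
  0: tau→3  tau→4  [2 exit(s)]
  3: tau→3  [1 exit(s)]
  4: ∅  [no exit]
witness 4: tau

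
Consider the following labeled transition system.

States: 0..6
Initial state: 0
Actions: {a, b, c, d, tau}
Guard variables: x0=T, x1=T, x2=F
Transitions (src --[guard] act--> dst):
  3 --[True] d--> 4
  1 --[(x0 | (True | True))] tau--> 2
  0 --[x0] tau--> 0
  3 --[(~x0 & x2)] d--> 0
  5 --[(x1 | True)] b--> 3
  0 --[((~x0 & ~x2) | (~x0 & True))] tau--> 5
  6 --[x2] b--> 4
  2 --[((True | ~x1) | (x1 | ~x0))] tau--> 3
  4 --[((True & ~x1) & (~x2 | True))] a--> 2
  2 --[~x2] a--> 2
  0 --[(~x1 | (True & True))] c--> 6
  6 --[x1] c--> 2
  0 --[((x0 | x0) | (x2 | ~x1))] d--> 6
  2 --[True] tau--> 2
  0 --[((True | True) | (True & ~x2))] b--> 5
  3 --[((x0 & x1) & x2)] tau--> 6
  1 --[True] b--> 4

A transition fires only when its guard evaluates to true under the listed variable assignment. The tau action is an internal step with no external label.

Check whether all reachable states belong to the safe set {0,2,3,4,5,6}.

Answer: INVARIANT HOLDS

Working:
Allowed set {0,2,3,4,5,6}
Reachable = {0,2,3,4,5,6}
  0: safe
  2: safe
  3: safe
  4: safe
  5: safe
  6: safe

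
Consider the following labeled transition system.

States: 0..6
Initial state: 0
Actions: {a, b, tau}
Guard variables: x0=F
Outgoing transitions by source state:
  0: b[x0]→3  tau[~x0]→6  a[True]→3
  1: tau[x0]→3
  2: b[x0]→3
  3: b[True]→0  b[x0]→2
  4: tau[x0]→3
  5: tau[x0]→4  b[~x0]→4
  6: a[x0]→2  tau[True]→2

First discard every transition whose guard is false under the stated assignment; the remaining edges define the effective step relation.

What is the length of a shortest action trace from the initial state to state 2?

Answer: 2

Working:
BFS to 2:
  depth 0: {0}
  depth 1: {3,6}
  depth 2: {2}
depth(2)=2, e.g. tau·tau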